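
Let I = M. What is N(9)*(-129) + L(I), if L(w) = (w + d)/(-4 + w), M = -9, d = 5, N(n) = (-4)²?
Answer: -26828/13 ≈ -2063.7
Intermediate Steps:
N(n) = 16
I = -9
L(w) = (5 + w)/(-4 + w) (L(w) = (w + 5)/(-4 + w) = (5 + w)/(-4 + w))
N(9)*(-129) + L(I) = 16*(-129) + (5 - 9)/(-4 - 9) = -2064 - 4/(-13) = -2064 - 1/13*(-4) = -2064 + 4/13 = -26828/13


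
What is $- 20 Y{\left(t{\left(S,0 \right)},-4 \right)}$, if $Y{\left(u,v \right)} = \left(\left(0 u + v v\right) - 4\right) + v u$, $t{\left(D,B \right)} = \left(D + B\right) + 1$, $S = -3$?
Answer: $-400$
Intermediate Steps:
$t{\left(D,B \right)} = 1 + B + D$ ($t{\left(D,B \right)} = \left(B + D\right) + 1 = 1 + B + D$)
$Y{\left(u,v \right)} = -4 + v^{2} + u v$ ($Y{\left(u,v \right)} = \left(\left(0 + v^{2}\right) - 4\right) + u v = \left(v^{2} - 4\right) + u v = \left(-4 + v^{2}\right) + u v = -4 + v^{2} + u v$)
$- 20 Y{\left(t{\left(S,0 \right)},-4 \right)} = - 20 \left(-4 + \left(-4\right)^{2} + \left(1 + 0 - 3\right) \left(-4\right)\right) = - 20 \left(-4 + 16 - -8\right) = - 20 \left(-4 + 16 + 8\right) = \left(-20\right) 20 = -400$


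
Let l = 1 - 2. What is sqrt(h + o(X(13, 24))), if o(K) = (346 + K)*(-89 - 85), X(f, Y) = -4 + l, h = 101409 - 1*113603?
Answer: 2*I*sqrt(17882) ≈ 267.45*I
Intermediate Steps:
l = -1
h = -12194 (h = 101409 - 113603 = -12194)
X(f, Y) = -5 (X(f, Y) = -4 - 1 = -5)
o(K) = -60204 - 174*K (o(K) = (346 + K)*(-174) = -60204 - 174*K)
sqrt(h + o(X(13, 24))) = sqrt(-12194 + (-60204 - 174*(-5))) = sqrt(-12194 + (-60204 + 870)) = sqrt(-12194 - 59334) = sqrt(-71528) = 2*I*sqrt(17882)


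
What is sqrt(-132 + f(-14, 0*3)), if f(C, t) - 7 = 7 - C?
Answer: 2*I*sqrt(26) ≈ 10.198*I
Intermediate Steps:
f(C, t) = 14 - C (f(C, t) = 7 + (7 - C) = 14 - C)
sqrt(-132 + f(-14, 0*3)) = sqrt(-132 + (14 - 1*(-14))) = sqrt(-132 + (14 + 14)) = sqrt(-132 + 28) = sqrt(-104) = 2*I*sqrt(26)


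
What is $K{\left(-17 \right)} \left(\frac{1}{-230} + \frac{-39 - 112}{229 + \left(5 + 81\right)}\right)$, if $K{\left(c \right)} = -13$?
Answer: $\frac{91117}{14490} \approx 6.2883$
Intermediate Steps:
$K{\left(-17 \right)} \left(\frac{1}{-230} + \frac{-39 - 112}{229 + \left(5 + 81\right)}\right) = - 13 \left(\frac{1}{-230} + \frac{-39 - 112}{229 + \left(5 + 81\right)}\right) = - 13 \left(- \frac{1}{230} - \frac{151}{229 + 86}\right) = - 13 \left(- \frac{1}{230} - \frac{151}{315}\right) = \left(-13\right) \left(- \frac{7009}{14490}\right) = \frac{91117}{14490}$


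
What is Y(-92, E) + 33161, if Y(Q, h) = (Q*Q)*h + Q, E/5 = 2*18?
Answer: 1556589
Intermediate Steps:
E = 180 (E = 5*(2*18) = 5*36 = 180)
Y(Q, h) = Q + h*Q² (Y(Q, h) = Q²*h + Q = h*Q² + Q = Q + h*Q²)
Y(-92, E) + 33161 = -92*(1 - 92*180) + 33161 = -92*(1 - 16560) + 33161 = -92*(-16559) + 33161 = 1523428 + 33161 = 1556589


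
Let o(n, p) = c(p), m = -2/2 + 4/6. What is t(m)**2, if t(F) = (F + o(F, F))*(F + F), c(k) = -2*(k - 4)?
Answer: 2500/81 ≈ 30.864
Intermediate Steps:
c(k) = 8 - 2*k (c(k) = -2*(-4 + k) = 8 - 2*k)
m = -1/3 (m = -2*1/2 + 4*(1/6) = -1 + 2/3 = -1/3 ≈ -0.33333)
o(n, p) = 8 - 2*p
t(F) = 2*F*(8 - F) (t(F) = (F + (8 - 2*F))*(F + F) = (8 - F)*(2*F) = 2*F*(8 - F))
t(m)**2 = (2*(-1/3)*(8 - 1*(-1/3)))**2 = (2*(-1/3)*(8 + 1/3))**2 = (2*(-1/3)*(25/3))**2 = (-50/9)**2 = 2500/81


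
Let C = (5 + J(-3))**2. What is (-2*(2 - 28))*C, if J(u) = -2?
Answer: 468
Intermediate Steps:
C = 9 (C = (5 - 2)**2 = 3**2 = 9)
(-2*(2 - 28))*C = -2*(2 - 28)*9 = -2*(-26)*9 = 52*9 = 468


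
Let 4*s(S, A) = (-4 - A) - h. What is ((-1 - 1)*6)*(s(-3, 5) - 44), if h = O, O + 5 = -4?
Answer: 528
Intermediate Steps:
O = -9 (O = -5 - 4 = -9)
h = -9
s(S, A) = 5/4 - A/4 (s(S, A) = ((-4 - A) - 1*(-9))/4 = ((-4 - A) + 9)/4 = (5 - A)/4 = 5/4 - A/4)
((-1 - 1)*6)*(s(-3, 5) - 44) = ((-1 - 1)*6)*((5/4 - ¼*5) - 44) = (-2*6)*((5/4 - 5/4) - 44) = -12*(0 - 44) = -12*(-44) = 528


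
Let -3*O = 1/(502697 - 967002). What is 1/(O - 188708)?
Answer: -1392915/262854203819 ≈ -5.2992e-6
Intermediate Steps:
O = 1/1392915 (O = -1/(3*(502697 - 967002)) = -⅓/(-464305) = -⅓*(-1/464305) = 1/1392915 ≈ 7.1792e-7)
1/(O - 188708) = 1/(1/1392915 - 188708) = 1/(-262854203819/1392915) = -1392915/262854203819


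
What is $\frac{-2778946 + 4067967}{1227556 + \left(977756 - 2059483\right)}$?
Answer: $\frac{1289021}{145829} \approx 8.8393$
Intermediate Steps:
$\frac{-2778946 + 4067967}{1227556 + \left(977756 - 2059483\right)} = \frac{1289021}{1227556 - 1081727} = \frac{1289021}{145829}$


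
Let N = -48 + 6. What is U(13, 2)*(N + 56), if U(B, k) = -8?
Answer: -112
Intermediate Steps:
N = -42
U(13, 2)*(N + 56) = -8*(-42 + 56) = -8*14 = -112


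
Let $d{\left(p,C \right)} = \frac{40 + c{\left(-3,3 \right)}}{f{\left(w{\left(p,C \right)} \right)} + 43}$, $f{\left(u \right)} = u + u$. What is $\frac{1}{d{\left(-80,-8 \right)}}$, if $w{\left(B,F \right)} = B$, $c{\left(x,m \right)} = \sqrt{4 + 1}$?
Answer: $- \frac{936}{319} + \frac{117 \sqrt{5}}{1595} \approx -2.7701$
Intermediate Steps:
$c{\left(x,m \right)} = \sqrt{5}$
$f{\left(u \right)} = 2 u$
$d{\left(p,C \right)} = \frac{40 + \sqrt{5}}{43 + 2 p}$ ($d{\left(p,C \right)} = \frac{40 + \sqrt{5}}{2 p + 43} = \frac{40 + \sqrt{5}}{43 + 2 p}$)
$\frac{1}{d{\left(-80,-8 \right)}} = \frac{1}{\frac{1}{43 + 2 \left(-80\right)} \left(40 + \sqrt{5}\right)} = \frac{1}{\frac{1}{43 - 160} \left(40 + \sqrt{5}\right)} = \frac{1}{\frac{1}{-117} \left(40 + \sqrt{5}\right)} = \frac{1}{\left(- \frac{1}{117}\right) \left(40 + \sqrt{5}\right)} = \frac{1}{- \frac{40}{117} - \frac{\sqrt{5}}{117}}$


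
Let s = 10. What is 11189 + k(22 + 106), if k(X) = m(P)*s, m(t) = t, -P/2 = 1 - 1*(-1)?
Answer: 11149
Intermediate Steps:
P = -4 (P = -2*(1 - 1*(-1)) = -2*(1 + 1) = -2*2 = -4)
k(X) = -40 (k(X) = -4*10 = -40)
11189 + k(22 + 106) = 11189 - 40 = 11149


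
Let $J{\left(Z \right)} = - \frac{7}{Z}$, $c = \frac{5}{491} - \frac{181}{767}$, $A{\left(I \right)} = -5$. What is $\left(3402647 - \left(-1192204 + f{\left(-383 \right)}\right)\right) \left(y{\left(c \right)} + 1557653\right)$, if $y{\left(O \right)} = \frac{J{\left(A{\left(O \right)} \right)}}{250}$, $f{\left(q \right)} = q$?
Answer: $\frac{4473612532209569}{625} \approx 7.1578 \cdot 10^{12}$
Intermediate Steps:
$c = - \frac{85036}{376597}$ ($c = 5 \cdot \frac{1}{491} - \frac{181}{767} = \frac{5}{491} - \frac{181}{767} = - \frac{85036}{376597} \approx -0.2258$)
$y{\left(O \right)} = \frac{7}{1250}$ ($y{\left(O \right)} = \frac{\left(-7\right) \frac{1}{-5}}{250} = \left(-7\right) \left(- \frac{1}{5}\right) \frac{1}{250} = \frac{7}{5} \cdot \frac{1}{250} = \frac{7}{1250}$)
$\left(3402647 - \left(-1192204 + f{\left(-383 \right)}\right)\right) \left(y{\left(c \right)} + 1557653\right) = \left(3402647 + \left(1192204 - -383\right)\right) \left(\frac{7}{1250} + 1557653\right) = \left(3402647 + \left(1192204 + 383\right)\right) \frac{1947066257}{1250} = \left(3402647 + 1192587\right) \frac{1947066257}{1250} = 4595234 \cdot \frac{1947066257}{1250} = \frac{4473612532209569}{625}$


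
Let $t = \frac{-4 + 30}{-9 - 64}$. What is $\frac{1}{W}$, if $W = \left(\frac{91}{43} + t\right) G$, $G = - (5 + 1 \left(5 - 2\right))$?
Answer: $- \frac{3139}{44200} \approx -0.071018$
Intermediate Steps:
$G = -8$ ($G = - (5 + 1 \cdot 3) = - (5 + 3) = \left(-1\right) 8 = -8$)
$t = - \frac{26}{73}$ ($t = \frac{26}{-73} = 26 \left(- \frac{1}{73}\right) = - \frac{26}{73} \approx -0.35616$)
$W = - \frac{44200}{3139}$ ($W = \left(\frac{91}{43} - \frac{26}{73}\right) \left(-8\right) = \frac{5525}{3139} \left(-8\right) = - \frac{44200}{3139} \approx -14.081$)
$\frac{1}{W} = \frac{1}{- \frac{44200}{3139}} = - \frac{3139}{44200}$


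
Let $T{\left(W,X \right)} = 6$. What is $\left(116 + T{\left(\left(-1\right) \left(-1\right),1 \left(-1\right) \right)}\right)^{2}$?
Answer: $14884$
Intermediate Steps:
$\left(116 + T{\left(\left(-1\right) \left(-1\right),1 \left(-1\right) \right)}\right)^{2} = \left(116 + 6\right)^{2} = 122^{2} = 14884$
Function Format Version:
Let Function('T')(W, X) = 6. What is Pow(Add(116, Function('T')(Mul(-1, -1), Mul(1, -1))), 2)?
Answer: 14884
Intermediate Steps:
Pow(Add(116, Function('T')(Mul(-1, -1), Mul(1, -1))), 2) = Pow(Add(116, 6), 2) = Pow(122, 2) = 14884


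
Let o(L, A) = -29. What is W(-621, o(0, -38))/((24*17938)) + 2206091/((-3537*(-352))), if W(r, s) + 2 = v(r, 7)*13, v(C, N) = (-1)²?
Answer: 19786715497/11166620256 ≈ 1.7720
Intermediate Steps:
v(C, N) = 1
W(r, s) = 11 (W(r, s) = -2 + 1*13 = -2 + 13 = 11)
W(-621, o(0, -38))/((24*17938)) + 2206091/((-3537*(-352))) = 11/((24*17938)) + 2206091/((-3537*(-352))) = 11/430512 + 2206091/1245024 = 19786715497/11166620256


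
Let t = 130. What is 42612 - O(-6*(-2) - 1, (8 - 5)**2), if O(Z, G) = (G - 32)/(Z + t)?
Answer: 6008315/141 ≈ 42612.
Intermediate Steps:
O(Z, G) = (-32 + G)/(130 + Z) (O(Z, G) = (G - 32)/(Z + 130) = (-32 + G)/(130 + Z))
42612 - O(-6*(-2) - 1, (8 - 5)**2) = 42612 - (-32 + (8 - 5)**2)/(130 + (-6*(-2) - 1)) = 42612 - (-32 + 3**2)/(130 + (12 - 1)) = 42612 - (-32 + 9)/(130 + 11) = 42612 - (-23)/141 = 42612 - 1*(-23/141) = 42612 + 23/141 = 6008315/141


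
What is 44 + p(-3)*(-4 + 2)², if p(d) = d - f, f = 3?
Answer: 20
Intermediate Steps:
p(d) = -3 + d (p(d) = d - 1*3 = d - 3 = -3 + d)
44 + p(-3)*(-4 + 2)² = 44 + (-3 - 3)*(-4 + 2)² = 44 - 6*(-2)² = 44 - 6*4 = 44 - 24 = 20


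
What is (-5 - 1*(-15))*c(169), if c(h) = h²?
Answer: 285610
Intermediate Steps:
(-5 - 1*(-15))*c(169) = (-5 - 1*(-15))*169² = (-5 + 15)*28561 = 10*28561 = 285610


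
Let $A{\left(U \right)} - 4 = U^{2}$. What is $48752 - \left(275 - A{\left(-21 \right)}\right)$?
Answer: $48922$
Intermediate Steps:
$A{\left(U \right)} = 4 + U^{2}$
$48752 - \left(275 - A{\left(-21 \right)}\right) = 48752 - \left(275 - \left(4 + \left(-21\right)^{2}\right)\right) = 48752 - \left(275 - \left(4 + 441\right)\right) = 48752 - \left(275 - 445\right) = 48752 - -170 = 48752 + 170 = 48922$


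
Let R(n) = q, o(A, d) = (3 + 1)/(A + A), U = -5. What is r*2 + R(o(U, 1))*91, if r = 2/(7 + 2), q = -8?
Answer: -6548/9 ≈ -727.56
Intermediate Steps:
o(A, d) = 2/A (o(A, d) = 4/((2*A)) = 4*(1/(2*A)) = 2/A)
r = 2/9 ≈ 0.22222
R(n) = -8
r*2 + R(o(U, 1))*91 = (2/9)*2 - 8*91 = 4/9 - 728 = -6548/9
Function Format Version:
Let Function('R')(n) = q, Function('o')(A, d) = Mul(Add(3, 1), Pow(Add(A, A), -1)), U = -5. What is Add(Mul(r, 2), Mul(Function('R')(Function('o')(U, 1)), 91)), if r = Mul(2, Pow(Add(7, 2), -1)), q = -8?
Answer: Rational(-6548, 9) ≈ -727.56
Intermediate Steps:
Function('o')(A, d) = Mul(2, Pow(A, -1)) (Function('o')(A, d) = Mul(4, Pow(Mul(2, A), -1)) = Mul(4, Mul(Rational(1, 2), Pow(A, -1))) = Mul(2, Pow(A, -1)))
r = Rational(2, 9) (r = Mul(2, Pow(9, -1)) = Mul(2, Rational(1, 9)) = Rational(2, 9) ≈ 0.22222)
Function('R')(n) = -8
Add(Mul(r, 2), Mul(Function('R')(Function('o')(U, 1)), 91)) = Add(Mul(Rational(2, 9), 2), Mul(-8, 91)) = Add(Rational(4, 9), -728) = Rational(-6548, 9)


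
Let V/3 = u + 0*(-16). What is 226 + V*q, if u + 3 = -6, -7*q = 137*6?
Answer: 23776/7 ≈ 3396.6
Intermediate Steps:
q = -822/7 (q = -137*6/7 = -1/7*822 = -822/7 ≈ -117.43)
u = -9 (u = -3 - 6 = -9)
V = -27 (V = 3*(-9 + 0*(-16)) = 3*(-9 + 0) = 3*(-9) = -27)
226 + V*q = 226 - 27*(-822/7) = 226 + 22194/7 = 23776/7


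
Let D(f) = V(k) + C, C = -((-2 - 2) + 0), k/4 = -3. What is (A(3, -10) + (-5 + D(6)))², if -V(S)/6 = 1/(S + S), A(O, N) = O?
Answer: 81/16 ≈ 5.0625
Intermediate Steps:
k = -12 (k = 4*(-3) = -12)
C = 4 (C = -(-4 + 0) = -1*(-4) = 4)
V(S) = -3/S (V(S) = -6/(S + S) = -6*1/(2*S) = -3/S)
D(f) = 17/4 (D(f) = -3/(-12) + 4 = -3*(-1/12) + 4 = ¼ + 4 = 17/4)
(A(3, -10) + (-5 + D(6)))² = (3 + (-5 + 17/4))² = (3 - ¾)² = (9/4)² = 81/16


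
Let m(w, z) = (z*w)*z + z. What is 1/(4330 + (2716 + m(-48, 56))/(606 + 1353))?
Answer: 653/2778238 ≈ 0.00023504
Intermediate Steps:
m(w, z) = z + w*z**2 (m(w, z) = (w*z)*z + z = w*z**2 + z = z + w*z**2)
1/(4330 + (2716 + m(-48, 56))/(606 + 1353)) = 1/(4330 + (2716 + 56*(1 - 48*56))/(606 + 1353)) = 1/(4330 + (2716 + 56*(1 - 2688))/1959) = 1/(4330 + (2716 + 56*(-2687))*(1/1959)) = 1/(4330 + (2716 - 150472)*(1/1959)) = 1/(4330 - 147756*1/1959) = 1/(4330 - 49252/653) = 1/(2778238/653) = 653/2778238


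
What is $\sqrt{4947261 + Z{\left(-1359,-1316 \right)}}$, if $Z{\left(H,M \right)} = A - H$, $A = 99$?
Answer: $\sqrt{4948719} \approx 2224.6$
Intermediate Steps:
$Z{\left(H,M \right)} = 99 - H$
$\sqrt{4947261 + Z{\left(-1359,-1316 \right)}} = \sqrt{4947261 + \left(99 - -1359\right)} = \sqrt{4947261 + \left(99 + 1359\right)} = \sqrt{4947261 + 1458} = \sqrt{4948719}$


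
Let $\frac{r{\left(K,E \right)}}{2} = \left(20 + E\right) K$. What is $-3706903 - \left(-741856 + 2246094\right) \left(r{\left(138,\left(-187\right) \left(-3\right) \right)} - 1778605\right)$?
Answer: $2434227932359$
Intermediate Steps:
$r{\left(K,E \right)} = 2 K \left(20 + E\right)$ ($r{\left(K,E \right)} = 2 \left(20 + E\right) K = 2 K \left(20 + E\right)$)
$-3706903 - \left(-741856 + 2246094\right) \left(r{\left(138,\left(-187\right) \left(-3\right) \right)} - 1778605\right) = -3706903 - \left(-741856 + 2246094\right) \left(2 \cdot 138 \left(20 - -561\right) - 1778605\right) = -3706903 - 1504238 \left(2 \cdot 138 \left(20 + 561\right) - 1778605\right) = -3706903 - 1504238 \left(2 \cdot 138 \cdot 581 - 1778605\right) = -3706903 - 1504238 \left(160356 - 1778605\right) = -3706903 - 1504238 \left(-1618249\right) = -3706903 - -2434231639262 = -3706903 + 2434231639262 = 2434227932359$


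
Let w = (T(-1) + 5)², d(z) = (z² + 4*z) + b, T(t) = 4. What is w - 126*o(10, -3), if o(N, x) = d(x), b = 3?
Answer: 81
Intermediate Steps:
d(z) = 3 + z² + 4*z (d(z) = (z² + 4*z) + 3 = 3 + z² + 4*z)
o(N, x) = 3 + x² + 4*x
w = 81 (w = (4 + 5)² = 9² = 81)
w - 126*o(10, -3) = 81 - 126*(3 + (-3)² + 4*(-3)) = 81 - 126*(3 + 9 - 12) = 81 - 126*0 = 81 + 0 = 81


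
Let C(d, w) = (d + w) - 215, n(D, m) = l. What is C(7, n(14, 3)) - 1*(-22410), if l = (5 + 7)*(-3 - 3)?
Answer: 22130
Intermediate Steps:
l = -72 (l = 12*(-6) = -72)
n(D, m) = -72
C(d, w) = -215 + d + w
C(7, n(14, 3)) - 1*(-22410) = (-215 + 7 - 72) - 1*(-22410) = -280 + 22410 = 22130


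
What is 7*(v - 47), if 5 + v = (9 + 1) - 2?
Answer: -308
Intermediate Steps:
v = 3 (v = -5 + ((9 + 1) - 2) = -5 + (10 - 2) = -5 + 8 = 3)
7*(v - 47) = 7*(3 - 47) = 7*(-44) = -308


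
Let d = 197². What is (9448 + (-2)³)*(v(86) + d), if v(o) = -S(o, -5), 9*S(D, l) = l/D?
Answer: 141780167120/387 ≈ 3.6636e+8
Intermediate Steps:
d = 38809
S(D, l) = l/(9*D) (S(D, l) = (l/D)/9 = l/(9*D))
v(o) = 5/(9*o) (v(o) = -(-5)/(9*o) = 5/(9*o))
(9448 + (-2)³)*(v(86) + d) = (9448 + (-2)³)*((5/9)/86 + 38809) = (9448 - 8)*((5/9)*(1/86) + 38809) = 9440*(5/774 + 38809) = 9440*(30038171/774) = 141780167120/387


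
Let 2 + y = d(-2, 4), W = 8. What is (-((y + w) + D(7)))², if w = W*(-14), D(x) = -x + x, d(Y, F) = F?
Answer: 12100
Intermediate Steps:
D(x) = 0
y = 2 (y = -2 + 4 = 2)
w = -112 (w = 8*(-14) = -112)
(-((y + w) + D(7)))² = (-((2 - 112) + 0))² = (-(-110 + 0))² = (-1*(-110))² = 110² = 12100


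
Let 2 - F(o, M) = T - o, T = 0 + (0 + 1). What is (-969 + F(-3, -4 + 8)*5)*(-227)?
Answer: 222233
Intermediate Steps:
T = 1 (T = 0 + 1 = 1)
F(o, M) = 1 + o (F(o, M) = 2 - (1 - o) = 2 + (-1 + o) = 1 + o)
(-969 + F(-3, -4 + 8)*5)*(-227) = (-969 + (1 - 3)*5)*(-227) = (-969 - 2*5)*(-227) = (-969 - 10)*(-227) = -979*(-227) = 222233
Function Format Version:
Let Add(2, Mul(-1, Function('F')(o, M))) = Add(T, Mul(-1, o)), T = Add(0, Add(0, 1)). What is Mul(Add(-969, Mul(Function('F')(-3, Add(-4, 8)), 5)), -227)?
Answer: 222233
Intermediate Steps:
T = 1 (T = Add(0, 1) = 1)
Function('F')(o, M) = Add(1, o) (Function('F')(o, M) = Add(2, Mul(-1, Add(1, Mul(-1, o)))) = Add(2, Add(-1, o)) = Add(1, o))
Mul(Add(-969, Mul(Function('F')(-3, Add(-4, 8)), 5)), -227) = Mul(Add(-969, Mul(Add(1, -3), 5)), -227) = Mul(Add(-969, Mul(-2, 5)), -227) = Mul(Add(-969, -10), -227) = Mul(-979, -227) = 222233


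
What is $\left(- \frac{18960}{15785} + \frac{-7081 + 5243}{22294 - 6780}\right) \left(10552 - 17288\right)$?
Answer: $\frac{217679410672}{24488849} \approx 8888.9$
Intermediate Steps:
$\left(- \frac{18960}{15785} + \frac{-7081 + 5243}{22294 - 6780}\right) \left(10552 - 17288\right) = \left(\left(-18960\right) \frac{1}{15785} - \frac{1838}{22294 - 6780}\right) \left(-6736\right) = \left(- \frac{3792}{3157} - \frac{1838}{15514}\right) \left(-6736\right) = \left(- \frac{3792}{3157} - \frac{919}{7757}\right) \left(-6736\right) = \left(- \frac{32315827}{24488849}\right) \left(-6736\right) = \frac{217679410672}{24488849}$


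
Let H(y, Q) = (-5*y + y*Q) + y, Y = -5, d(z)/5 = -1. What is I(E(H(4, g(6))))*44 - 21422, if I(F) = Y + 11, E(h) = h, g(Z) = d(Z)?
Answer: -21158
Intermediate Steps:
d(z) = -5 (d(z) = 5*(-1) = -5)
g(Z) = -5
H(y, Q) = -4*y + Q*y (H(y, Q) = (-5*y + Q*y) + y = -4*y + Q*y)
I(F) = 6 (I(F) = -5 + 11 = 6)
I(E(H(4, g(6))))*44 - 21422 = 6*44 - 21422 = 264 - 21422 = -21158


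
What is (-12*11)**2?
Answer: 17424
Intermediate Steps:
(-12*11)**2 = (-132)**2 = 17424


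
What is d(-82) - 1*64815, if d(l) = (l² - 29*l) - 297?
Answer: -56010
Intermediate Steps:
d(l) = -297 + l² - 29*l
d(-82) - 1*64815 = (-297 + (-82)² - 29*(-82)) - 1*64815 = (-297 + 6724 + 2378) - 64815 = 8805 - 64815 = -56010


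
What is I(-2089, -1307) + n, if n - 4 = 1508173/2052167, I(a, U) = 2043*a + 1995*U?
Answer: -14109237640923/2052167 ≈ -6.8753e+6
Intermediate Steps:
I(a, U) = 1995*U + 2043*a
n = 9716841/2052167 (n = 4 + 1508173/2052167 = 9716841/2052167 ≈ 4.7349)
I(-2089, -1307) + n = (1995*(-1307) + 2043*(-2089)) + 9716841/2052167 = (-2607465 - 4267827) + 9716841/2052167 = -6875292 + 9716841/2052167 = -14109237640923/2052167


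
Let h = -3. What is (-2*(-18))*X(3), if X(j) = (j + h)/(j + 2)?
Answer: 0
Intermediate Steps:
X(j) = (-3 + j)/(2 + j) (X(j) = (j - 3)/(j + 2) = (-3 + j)/(2 + j))
(-2*(-18))*X(3) = (-2*(-18))*((-3 + 3)/(2 + 3)) = 36*(0/5) = 36*((⅕)*0) = 36*0 = 0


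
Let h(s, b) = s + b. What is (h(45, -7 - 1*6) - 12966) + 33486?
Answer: 20552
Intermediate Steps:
h(s, b) = b + s
(h(45, -7 - 1*6) - 12966) + 33486 = (((-7 - 1*6) + 45) - 12966) + 33486 = (((-7 - 6) + 45) - 12966) + 33486 = ((-13 + 45) - 12966) + 33486 = (32 - 12966) + 33486 = -12934 + 33486 = 20552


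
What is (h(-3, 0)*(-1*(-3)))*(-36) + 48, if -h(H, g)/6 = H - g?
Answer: -1896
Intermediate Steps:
h(H, g) = -6*H + 6*g (h(H, g) = -6*(H - g) = -6*H + 6*g)
(h(-3, 0)*(-1*(-3)))*(-36) + 48 = ((-6*(-3) + 6*0)*(-1*(-3)))*(-36) + 48 = ((18 + 0)*3)*(-36) + 48 = (18*3)*(-36) + 48 = 54*(-36) + 48 = -1944 + 48 = -1896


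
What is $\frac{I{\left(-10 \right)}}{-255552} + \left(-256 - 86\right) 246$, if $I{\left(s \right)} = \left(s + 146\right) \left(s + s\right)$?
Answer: $- \frac{671878067}{7986} \approx -84132.0$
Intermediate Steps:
$I{\left(s \right)} = 2 s \left(146 + s\right)$ ($I{\left(s \right)} = \left(146 + s\right) 2 s = 2 s \left(146 + s\right)$)
$\frac{I{\left(-10 \right)}}{-255552} + \left(-256 - 86\right) 246 = \frac{2 \left(-10\right) \left(146 - 10\right)}{-255552} + \left(-256 - 86\right) 246 = 2 \left(-10\right) 136 \left(- \frac{1}{255552}\right) - 84132 = \left(-2720\right) \left(- \frac{1}{255552}\right) - 84132 = \frac{85}{7986} - 84132 = - \frac{671878067}{7986}$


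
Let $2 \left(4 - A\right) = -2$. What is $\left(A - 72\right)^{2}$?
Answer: $4489$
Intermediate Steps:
$A = 5$ ($A = 4 - -1 = 4 + 1 = 5$)
$\left(A - 72\right)^{2} = \left(5 - 72\right)^{2} = \left(-67\right)^{2} = 4489$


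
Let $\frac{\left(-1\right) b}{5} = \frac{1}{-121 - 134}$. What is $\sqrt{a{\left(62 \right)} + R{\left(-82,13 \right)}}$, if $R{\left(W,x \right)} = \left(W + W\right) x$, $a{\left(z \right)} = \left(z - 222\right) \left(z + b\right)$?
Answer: $\frac{2 i \sqrt{7838853}}{51} \approx 109.8 i$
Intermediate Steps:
$b = \frac{1}{51}$ ($b = - \frac{5}{-121 - 134} = - \frac{5}{-255} = \left(-5\right) \left(- \frac{1}{255}\right) = \frac{1}{51} \approx 0.019608$)
$a{\left(z \right)} = \left(-222 + z\right) \left(\frac{1}{51} + z\right)$ ($a{\left(z \right)} = \left(z - 222\right) \left(z + \frac{1}{51}\right) = \left(-222 + z\right) \left(\frac{1}{51} + z\right)$)
$R{\left(W,x \right)} = 2 W x$
$\sqrt{a{\left(62 \right)} + R{\left(-82,13 \right)}} = \sqrt{\left(- \frac{74}{17} + 62^{2} - \frac{701902}{51}\right) + 2 \left(-82\right) 13} = \sqrt{\left(- \frac{74}{17} + 3844 - \frac{701902}{51}\right) - 2132} = \sqrt{- \frac{506080}{51} - 2132} = \sqrt{- \frac{614812}{51}} = \frac{2 i \sqrt{7838853}}{51}$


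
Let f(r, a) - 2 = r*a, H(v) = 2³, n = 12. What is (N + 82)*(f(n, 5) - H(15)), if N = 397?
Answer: 25866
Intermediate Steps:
H(v) = 8
f(r, a) = 2 + a*r (f(r, a) = 2 + r*a = 2 + a*r)
(N + 82)*(f(n, 5) - H(15)) = (397 + 82)*((2 + 5*12) - 1*8) = 479*((2 + 60) - 8) = 479*(62 - 8) = 479*54 = 25866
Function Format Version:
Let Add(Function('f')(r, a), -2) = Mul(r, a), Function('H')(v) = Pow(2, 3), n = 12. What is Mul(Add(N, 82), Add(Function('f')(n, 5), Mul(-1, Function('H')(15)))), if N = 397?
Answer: 25866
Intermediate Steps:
Function('H')(v) = 8
Function('f')(r, a) = Add(2, Mul(a, r)) (Function('f')(r, a) = Add(2, Mul(r, a)) = Add(2, Mul(a, r)))
Mul(Add(N, 82), Add(Function('f')(n, 5), Mul(-1, Function('H')(15)))) = Mul(Add(397, 82), Add(Add(2, Mul(5, 12)), Mul(-1, 8))) = Mul(479, Add(Add(2, 60), -8)) = Mul(479, Add(62, -8)) = Mul(479, 54) = 25866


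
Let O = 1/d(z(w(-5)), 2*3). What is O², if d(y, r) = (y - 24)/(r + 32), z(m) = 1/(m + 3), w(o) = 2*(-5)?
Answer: 70756/28561 ≈ 2.4774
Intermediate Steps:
w(o) = -10
z(m) = 1/(3 + m)
d(y, r) = (-24 + y)/(32 + r)
O = -266/169 (O = 1/((-24 + 1/(3 - 10))/(32 + 2*3)) = 1/((-24 + 1/(-7))/(32 + 6)) = 1/((-24 - ⅐)/38) = 1/((1/38)*(-169/7)) = 1/(-169/266) = -266/169 ≈ -1.5740)
O² = (-266/169)² = 70756/28561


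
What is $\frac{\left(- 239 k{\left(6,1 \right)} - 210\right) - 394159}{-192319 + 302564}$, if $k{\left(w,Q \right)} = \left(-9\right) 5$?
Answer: $- \frac{383614}{110245} \approx -3.4796$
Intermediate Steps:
$k{\left(w,Q \right)} = -45$
$\frac{\left(- 239 k{\left(6,1 \right)} - 210\right) - 394159}{-192319 + 302564} = \frac{\left(\left(-239\right) \left(-45\right) - 210\right) - 394159}{-192319 + 302564} = \frac{\left(10755 - 210\right) - 394159}{110245} = \left(10545 - 394159\right) \frac{1}{110245} = \left(-383614\right) \frac{1}{110245} = - \frac{383614}{110245}$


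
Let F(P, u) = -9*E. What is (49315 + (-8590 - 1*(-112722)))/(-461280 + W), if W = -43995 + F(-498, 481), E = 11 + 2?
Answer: -51149/168464 ≈ -0.30362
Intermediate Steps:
E = 13
F(P, u) = -117 (F(P, u) = -9*13 = -117)
W = -44112 (W = -43995 - 117 = -44112)
(49315 + (-8590 - 1*(-112722)))/(-461280 + W) = (49315 + (-8590 - 1*(-112722)))/(-461280 - 44112) = (49315 + (-8590 + 112722))/(-505392) = (49315 + 104132)*(-1/505392) = 153447*(-1/505392) = -51149/168464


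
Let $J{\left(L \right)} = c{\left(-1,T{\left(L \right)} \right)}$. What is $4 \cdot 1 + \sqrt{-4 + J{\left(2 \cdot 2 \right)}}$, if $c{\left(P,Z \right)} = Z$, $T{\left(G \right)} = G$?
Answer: $4$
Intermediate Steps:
$J{\left(L \right)} = L$
$4 \cdot 1 + \sqrt{-4 + J{\left(2 \cdot 2 \right)}} = 4 \cdot 1 + \sqrt{-4 + 2 \cdot 2} = 4 + \sqrt{-4 + 4} = 4 + \sqrt{0} = 4 + 0 = 4$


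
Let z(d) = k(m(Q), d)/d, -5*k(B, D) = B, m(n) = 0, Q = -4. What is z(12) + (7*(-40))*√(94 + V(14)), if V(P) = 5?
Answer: -840*√11 ≈ -2786.0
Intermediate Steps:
k(B, D) = -B/5
z(d) = 0 (z(d) = (-⅕*0)/d = 0/d = 0)
z(12) + (7*(-40))*√(94 + V(14)) = 0 + (7*(-40))*√(94 + 5) = 0 - 840*√11 = -840*√11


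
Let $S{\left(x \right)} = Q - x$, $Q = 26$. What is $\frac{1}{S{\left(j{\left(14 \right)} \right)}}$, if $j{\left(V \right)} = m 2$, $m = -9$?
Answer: $\frac{1}{44} \approx 0.022727$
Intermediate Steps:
$j{\left(V \right)} = -18$ ($j{\left(V \right)} = \left(-9\right) 2 = -18$)
$S{\left(x \right)} = 26 - x$
$\frac{1}{S{\left(j{\left(14 \right)} \right)}} = \frac{1}{26 - -18} = \frac{1}{26 + 18} = \frac{1}{44}$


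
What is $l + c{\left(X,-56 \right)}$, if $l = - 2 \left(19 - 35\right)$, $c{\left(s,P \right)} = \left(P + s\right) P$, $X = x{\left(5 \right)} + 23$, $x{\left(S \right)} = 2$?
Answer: $1768$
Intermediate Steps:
$X = 25$ ($X = 2 + 23 = 25$)
$c{\left(s,P \right)} = P \left(P + s\right)$
$l = 32$ ($l = \left(-2\right) \left(-16\right) = 32$)
$l + c{\left(X,-56 \right)} = 32 - 56 \left(-56 + 25\right) = 32 - -1736 = 32 + 1736 = 1768$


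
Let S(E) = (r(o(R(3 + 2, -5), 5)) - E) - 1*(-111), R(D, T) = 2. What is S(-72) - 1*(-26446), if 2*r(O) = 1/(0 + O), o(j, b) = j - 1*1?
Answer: 53259/2 ≈ 26630.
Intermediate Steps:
o(j, b) = -1 + j (o(j, b) = j - 1 = -1 + j)
r(O) = 1/(2*O) (r(O) = 1/(2*(0 + O)) = 1/(2*O))
S(E) = 223/2 - E (S(E) = (1/(2*(-1 + 2)) - E) - 1*(-111) = ((1/2)/1 - E) + 111 = ((1/2)*1 - E) + 111 = (1/2 - E) + 111 = 223/2 - E)
S(-72) - 1*(-26446) = (223/2 - 1*(-72)) - 1*(-26446) = (223/2 + 72) + 26446 = 367/2 + 26446 = 53259/2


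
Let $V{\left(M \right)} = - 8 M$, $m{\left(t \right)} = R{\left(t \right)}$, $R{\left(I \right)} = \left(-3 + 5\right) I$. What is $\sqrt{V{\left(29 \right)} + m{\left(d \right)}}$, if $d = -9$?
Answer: $5 i \sqrt{10} \approx 15.811 i$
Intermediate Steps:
$R{\left(I \right)} = 2 I$
$m{\left(t \right)} = 2 t$
$\sqrt{V{\left(29 \right)} + m{\left(d \right)}} = \sqrt{\left(-8\right) 29 + 2 \left(-9\right)} = \sqrt{-232 - 18} = \sqrt{-250} = 5 i \sqrt{10}$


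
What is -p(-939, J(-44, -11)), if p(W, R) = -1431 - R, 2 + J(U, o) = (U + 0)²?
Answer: 3365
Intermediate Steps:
J(U, o) = -2 + U² (J(U, o) = -2 + (U + 0)² = -2 + U²)
-p(-939, J(-44, -11)) = -(-1431 - (-2 + (-44)²)) = -(-1431 - (-2 + 1936)) = -(-1431 - 1*1934) = -(-1431 - 1934) = -1*(-3365) = 3365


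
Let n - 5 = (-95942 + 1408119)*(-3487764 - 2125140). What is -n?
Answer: 7365123532003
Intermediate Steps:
n = -7365123532003 (n = 5 + (-95942 + 1408119)*(-3487764 - 2125140) = 5 + 1312177*(-5612904) = 5 - 7365123532008 = -7365123532003)
-n = -1*(-7365123532003) = 7365123532003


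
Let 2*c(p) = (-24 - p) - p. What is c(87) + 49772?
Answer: 49673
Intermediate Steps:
c(p) = -12 - p (c(p) = ((-24 - p) - p)/2 = (-24 - 2*p)/2 = -12 - p)
c(87) + 49772 = (-12 - 1*87) + 49772 = (-12 - 87) + 49772 = -99 + 49772 = 49673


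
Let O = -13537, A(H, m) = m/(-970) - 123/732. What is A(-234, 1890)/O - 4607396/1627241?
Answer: -1476099212140123/521357790817556 ≈ -2.8313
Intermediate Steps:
A(H, m) = -41/244 - m/970 (A(H, m) = m*(-1/970) - 123*1/732 = -m/970 - 41/244 = -41/244 - m/970)
A(-234, 1890)/O - 4607396/1627241 = (-41/244 - 1/970*1890)/(-13537) - 4607396/1627241 = (-41/244 - 189/97)*(-1/13537) - 4607396*1/1627241 = -50093/23668*(-1/13537) - 4607396/1627241 = 50093/320393716 - 4607396/1627241 = -1476099212140123/521357790817556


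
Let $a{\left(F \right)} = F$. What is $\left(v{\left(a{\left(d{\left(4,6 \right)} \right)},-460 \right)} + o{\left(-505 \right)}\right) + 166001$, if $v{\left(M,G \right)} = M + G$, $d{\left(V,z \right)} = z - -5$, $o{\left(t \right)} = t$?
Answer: $165047$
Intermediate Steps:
$d{\left(V,z \right)} = 5 + z$ ($d{\left(V,z \right)} = z + 5 = 5 + z$)
$v{\left(M,G \right)} = G + M$
$\left(v{\left(a{\left(d{\left(4,6 \right)} \right)},-460 \right)} + o{\left(-505 \right)}\right) + 166001 = \left(\left(-460 + \left(5 + 6\right)\right) - 505\right) + 166001 = \left(\left(-460 + 11\right) - 505\right) + 166001 = \left(-449 - 505\right) + 166001 = -954 + 166001 = 165047$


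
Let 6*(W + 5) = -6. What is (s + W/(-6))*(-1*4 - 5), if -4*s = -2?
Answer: -27/2 ≈ -13.500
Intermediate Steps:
s = ½ (s = -¼*(-2) = ½ ≈ 0.50000)
W = -6 (W = -5 + (⅙)*(-6) = -5 - 1 = -6)
(s + W/(-6))*(-1*4 - 5) = (½ - 6/(-6))*(-1*4 - 5) = (½ - 6*(-⅙))*(-4 - 5) = (½ + 1)*(-9) = (3/2)*(-9) = -27/2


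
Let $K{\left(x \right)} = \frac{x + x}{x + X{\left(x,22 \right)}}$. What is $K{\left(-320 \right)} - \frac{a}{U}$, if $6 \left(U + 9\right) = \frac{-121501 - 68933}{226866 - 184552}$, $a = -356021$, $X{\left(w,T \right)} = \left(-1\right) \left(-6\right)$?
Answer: $- \frac{2365021576458}{64772705} \approx -36513.0$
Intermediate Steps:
$X{\left(w,T \right)} = 6$
$U = - \frac{412565}{42314}$ ($U = -9 + \frac{\left(-121501 - 68933\right) \frac{1}{226866 - 184552}}{6} = -9 + \frac{\left(-190434\right) \frac{1}{42314}}{6} = -9 + \frac{1}{6} \left(- \frac{95217}{21157}\right) = -9 - \frac{31739}{42314} = - \frac{412565}{42314} \approx -9.7501$)
$K{\left(x \right)} = \frac{2 x}{6 + x}$ ($K{\left(x \right)} = \frac{x + x}{x + 6} = \frac{2 x}{6 + x}$)
$K{\left(-320 \right)} - \frac{a}{U} = 2 \left(-320\right) \frac{1}{6 - 320} - - \frac{356021}{- \frac{412565}{42314}} = 2 \left(-320\right) \frac{1}{-314} - \left(-356021\right) \left(- \frac{42314}{412565}\right) = 2 \left(-320\right) \left(- \frac{1}{314}\right) - \frac{15064672594}{412565} = \frac{320}{157} - \frac{15064672594}{412565} = - \frac{2365021576458}{64772705}$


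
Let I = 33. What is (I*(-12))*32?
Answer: -12672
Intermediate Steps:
(I*(-12))*32 = (33*(-12))*32 = -396*32 = -12672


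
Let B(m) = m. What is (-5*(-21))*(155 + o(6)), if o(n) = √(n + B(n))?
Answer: 16275 + 210*√3 ≈ 16639.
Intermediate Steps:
o(n) = √2*√n (o(n) = √(n + n) = √(2*n) = √2*√n)
(-5*(-21))*(155 + o(6)) = (-5*(-21))*(155 + √2*√6) = 105*(155 + 2*√3) = 16275 + 210*√3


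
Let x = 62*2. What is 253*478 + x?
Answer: 121058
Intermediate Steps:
x = 124
253*478 + x = 253*478 + 124 = 120934 + 124 = 121058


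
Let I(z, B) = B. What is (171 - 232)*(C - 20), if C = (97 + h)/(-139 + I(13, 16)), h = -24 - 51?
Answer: 151402/123 ≈ 1230.9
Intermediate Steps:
h = -75
C = -22/123 (C = (97 - 75)/(-139 + 16) = 22/(-123) = 22*(-1/123) = -22/123 ≈ -0.17886)
(171 - 232)*(C - 20) = (171 - 232)*(-22/123 - 20) = -61*(-2482/123) = 151402/123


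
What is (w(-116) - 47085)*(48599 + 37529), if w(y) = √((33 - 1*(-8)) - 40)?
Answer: -4055250752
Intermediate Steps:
w(y) = 1 (w(y) = √((33 + 8) - 40) = √(41 - 40) = √1 = 1)
(w(-116) - 47085)*(48599 + 37529) = (1 - 47085)*(48599 + 37529) = -47084*86128 = -4055250752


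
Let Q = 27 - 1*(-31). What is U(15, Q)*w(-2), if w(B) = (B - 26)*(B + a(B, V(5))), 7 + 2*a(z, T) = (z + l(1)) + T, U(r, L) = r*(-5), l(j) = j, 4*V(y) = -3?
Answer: -26775/2 ≈ -13388.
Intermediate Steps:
V(y) = -¾ (V(y) = (¼)*(-3) = -¾)
Q = 58 (Q = 27 + 31 = 58)
U(r, L) = -5*r
a(z, T) = -3 + T/2 + z/2 (a(z, T) = -7/2 + ((z + 1) + T)/2 = -7/2 + ((1 + z) + T)/2 = -7/2 + (1 + T + z)/2 = -7/2 + (½ + T/2 + z/2) = -3 + T/2 + z/2)
w(B) = (-26 + B)*(-27/8 + 3*B/2) (w(B) = (B - 26)*(B + (-3 + (½)*(-¾) + B/2)) = (-26 + B)*(B + (-3 - 3/8 + B/2)) = (-26 + B)*(B + (-27/8 + B/2)) = (-26 + B)*(-27/8 + 3*B/2))
U(15, Q)*w(-2) = (-5*15)*(351/4 - 339/8*(-2) + (3/2)*(-2)²) = -75*(351/4 + 339/4 + (3/2)*4) = -75*(351/4 + 339/4 + 6) = -75*357/2 = -26775/2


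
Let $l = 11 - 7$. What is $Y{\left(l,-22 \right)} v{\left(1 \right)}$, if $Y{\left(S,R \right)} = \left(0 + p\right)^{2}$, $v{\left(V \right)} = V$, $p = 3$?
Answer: $9$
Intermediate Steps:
$l = 4$ ($l = 11 - 7 = 4$)
$Y{\left(S,R \right)} = 9$ ($Y{\left(S,R \right)} = \left(0 + 3\right)^{2} = 3^{2} = 9$)
$Y{\left(l,-22 \right)} v{\left(1 \right)} = 9 \cdot 1 = 9$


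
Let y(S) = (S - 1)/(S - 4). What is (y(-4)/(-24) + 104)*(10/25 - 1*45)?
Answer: -4451749/960 ≈ -4637.2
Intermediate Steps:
y(S) = (-1 + S)/(-4 + S)
(y(-4)/(-24) + 104)*(10/25 - 1*45) = (((-1 - 4)/(-4 - 4))/(-24) + 104)*(10/25 - 1*45) = ((-5/(-8))*(-1/24) + 104)*(10*(1/25) - 45) = (-⅛*(-5)*(-1/24) + 104)*(⅖ - 45) = ((5/8)*(-1/24) + 104)*(-223/5) = (-5/192 + 104)*(-223/5) = (19963/192)*(-223/5) = -4451749/960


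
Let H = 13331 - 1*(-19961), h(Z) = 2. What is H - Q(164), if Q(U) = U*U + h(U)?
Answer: 6394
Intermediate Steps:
Q(U) = 2 + U**2 (Q(U) = U*U + 2 = U**2 + 2 = 2 + U**2)
H = 33292 (H = 13331 + 19961 = 33292)
H - Q(164) = 33292 - (2 + 164**2) = 33292 - (2 + 26896) = 33292 - 1*26898 = 33292 - 26898 = 6394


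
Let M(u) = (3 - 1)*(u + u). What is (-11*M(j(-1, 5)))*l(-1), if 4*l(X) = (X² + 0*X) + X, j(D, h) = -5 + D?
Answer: 0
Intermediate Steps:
l(X) = X/4 + X²/4 (l(X) = ((X² + 0*X) + X)/4 = ((X² + 0) + X)/4 = (X² + X)/4 = (X + X²)/4 = X/4 + X²/4)
M(u) = 4*u (M(u) = 2*(2*u) = 4*u)
(-11*M(j(-1, 5)))*l(-1) = (-44*(-5 - 1))*((¼)*(-1)*(1 - 1)) = (-44*(-6))*((¼)*(-1)*0) = -11*(-24)*0 = 264*0 = 0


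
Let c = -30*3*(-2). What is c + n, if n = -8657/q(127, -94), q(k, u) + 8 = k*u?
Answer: 196267/1086 ≈ 180.72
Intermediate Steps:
q(k, u) = -8 + k*u
c = 180 (c = -90*(-2) = 180)
n = 787/1086 (n = -8657/(-8 + 127*(-94)) = -8657/(-8 - 11938) = -8657/(-11946) = -8657*(-1/11946) = 787/1086 ≈ 0.72468)
c + n = 180 + 787/1086 = 196267/1086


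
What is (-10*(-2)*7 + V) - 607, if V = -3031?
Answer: -3498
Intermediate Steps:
(-10*(-2)*7 + V) - 607 = (-10*(-2)*7 - 3031) - 607 = (20*7 - 3031) - 607 = (140 - 3031) - 607 = -2891 - 607 = -3498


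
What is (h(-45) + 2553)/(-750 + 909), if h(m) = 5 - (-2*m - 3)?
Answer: 2471/159 ≈ 15.541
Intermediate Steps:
h(m) = 8 + 2*m (h(m) = 5 - (-3 - 2*m) = 5 + (3 + 2*m) = 8 + 2*m)
(h(-45) + 2553)/(-750 + 909) = ((8 + 2*(-45)) + 2553)/(-750 + 909) = ((8 - 90) + 2553)/159 = (-82 + 2553)*(1/159) = 2471*(1/159) = 2471/159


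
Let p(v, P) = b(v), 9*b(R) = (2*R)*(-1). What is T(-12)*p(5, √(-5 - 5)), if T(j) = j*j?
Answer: -160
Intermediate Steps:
b(R) = -2*R/9 (b(R) = ((2*R)*(-1))/9 = (-2*R)/9 = -2*R/9)
T(j) = j²
p(v, P) = -2*v/9
T(-12)*p(5, √(-5 - 5)) = (-12)²*(-2/9*5) = 144*(-10/9) = -160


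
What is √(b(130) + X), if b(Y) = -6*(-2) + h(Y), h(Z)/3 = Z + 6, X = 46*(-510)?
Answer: 48*I*√10 ≈ 151.79*I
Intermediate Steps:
X = -23460
h(Z) = 18 + 3*Z (h(Z) = 3*(Z + 6) = 3*(6 + Z) = 18 + 3*Z)
b(Y) = 30 + 3*Y (b(Y) = -6*(-2) + (18 + 3*Y) = 12 + (18 + 3*Y) = 30 + 3*Y)
√(b(130) + X) = √((30 + 3*130) - 23460) = √((30 + 390) - 23460) = √(420 - 23460) = √(-23040) = 48*I*√10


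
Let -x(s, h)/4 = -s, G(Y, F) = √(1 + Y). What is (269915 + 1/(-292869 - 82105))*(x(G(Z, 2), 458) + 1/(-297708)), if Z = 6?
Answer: -101211107209/111632759592 + 202422214418*√7/187487 ≈ 2.8565e+6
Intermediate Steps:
x(s, h) = 4*s (x(s, h) = -(-4)*s = 4*s)
(269915 + 1/(-292869 - 82105))*(x(G(Z, 2), 458) + 1/(-297708)) = (269915 + 1/(-292869 - 82105))*(4*√(1 + 6) + 1/(-297708)) = (269915 + 1/(-374974))*(4*√7 - 1/297708) = (269915 - 1/374974)*(-1/297708 + 4*√7) = 101211107209*(-1/297708 + 4*√7)/374974 = -101211107209/111632759592 + 202422214418*√7/187487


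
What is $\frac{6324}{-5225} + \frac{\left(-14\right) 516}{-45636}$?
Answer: $- \frac{20904722}{19870675} \approx -1.052$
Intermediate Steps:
$\frac{6324}{-5225} + \frac{\left(-14\right) 516}{-45636} = 6324 \left(- \frac{1}{5225}\right) - - \frac{602}{3803} = - \frac{6324}{5225} + \frac{602}{3803} = - \frac{20904722}{19870675}$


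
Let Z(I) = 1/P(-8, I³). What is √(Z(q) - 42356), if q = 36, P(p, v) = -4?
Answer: 15*I*√753/2 ≈ 205.81*I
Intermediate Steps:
Z(I) = -¼ (Z(I) = 1/(-4) = -¼)
√(Z(q) - 42356) = √(-¼ - 42356) = √(-169425/4) = 15*I*√753/2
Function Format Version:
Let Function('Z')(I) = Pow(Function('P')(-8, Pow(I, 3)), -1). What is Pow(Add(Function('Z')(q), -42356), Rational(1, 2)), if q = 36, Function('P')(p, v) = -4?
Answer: Mul(Rational(15, 2), I, Pow(753, Rational(1, 2))) ≈ Mul(205.81, I)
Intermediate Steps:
Function('Z')(I) = Rational(-1, 4) (Function('Z')(I) = Pow(-4, -1) = Rational(-1, 4))
Pow(Add(Function('Z')(q), -42356), Rational(1, 2)) = Pow(Add(Rational(-1, 4), -42356), Rational(1, 2)) = Pow(Rational(-169425, 4), Rational(1, 2)) = Mul(Rational(15, 2), I, Pow(753, Rational(1, 2)))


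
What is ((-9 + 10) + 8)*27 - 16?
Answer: 227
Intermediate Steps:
((-9 + 10) + 8)*27 - 16 = (1 + 8)*27 - 16 = 9*27 - 16 = 243 - 16 = 227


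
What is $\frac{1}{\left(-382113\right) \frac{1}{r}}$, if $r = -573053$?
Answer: $\frac{573053}{382113} \approx 1.4997$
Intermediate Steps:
$\frac{1}{\left(-382113\right) \frac{1}{r}} = \frac{1}{\left(-382113\right) \frac{1}{-573053}} = \frac{1}{\left(-382113\right) \left(- \frac{1}{573053}\right)} = \frac{1}{\frac{382113}{573053}} = \frac{573053}{382113}$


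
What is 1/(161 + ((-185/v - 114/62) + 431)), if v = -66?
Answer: 2046/1213205 ≈ 0.0016864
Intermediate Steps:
1/(161 + ((-185/v - 114/62) + 431)) = 1/(161 + ((-185/(-66) - 114/62) + 431)) = 1/(161 + ((-185*(-1/66) - 114*1/62) + 431)) = 1/(161 + ((185/66 - 57/31) + 431)) = 1/(161 + (1973/2046 + 431)) = 1/(161 + 883799/2046) = 1/(1213205/2046) = 2046/1213205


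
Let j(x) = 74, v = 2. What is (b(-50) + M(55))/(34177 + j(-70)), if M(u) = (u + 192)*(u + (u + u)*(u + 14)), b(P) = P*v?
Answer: 12845/233 ≈ 55.129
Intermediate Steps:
b(P) = 2*P (b(P) = P*2 = 2*P)
M(u) = (192 + u)*(u + 2*u*(14 + u)) (M(u) = (192 + u)*(u + (2*u)*(14 + u)) = (192 + u)*(u + 2*u*(14 + u)))
(b(-50) + M(55))/(34177 + j(-70)) = (2*(-50) + 55*(5568 + 2*55² + 413*55))/(34177 + 74) = (-100 + 55*(5568 + 2*3025 + 22715))/34251 = (-100 + 55*(5568 + 6050 + 22715))*(1/34251) = (-100 + 55*34333)*(1/34251) = (-100 + 1888315)*(1/34251) = 1888215*(1/34251) = 12845/233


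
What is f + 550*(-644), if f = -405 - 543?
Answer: -355148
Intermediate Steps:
f = -948
f + 550*(-644) = -948 + 550*(-644) = -948 - 354200 = -355148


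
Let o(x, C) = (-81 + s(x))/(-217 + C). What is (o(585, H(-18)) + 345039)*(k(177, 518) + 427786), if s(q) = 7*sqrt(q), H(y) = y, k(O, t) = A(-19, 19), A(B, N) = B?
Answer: 34685164658682/235 - 8983107*sqrt(65)/235 ≈ 1.4760e+11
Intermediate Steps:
k(O, t) = -19
o(x, C) = (-81 + 7*sqrt(x))/(-217 + C)
(o(585, H(-18)) + 345039)*(k(177, 518) + 427786) = ((-81 + 7*sqrt(585))/(-217 - 18) + 345039)*(-19 + 427786) = ((-81 + 7*(3*sqrt(65)))/(-235) + 345039)*427767 = (-(-81 + 21*sqrt(65))/235 + 345039)*427767 = ((81/235 - 21*sqrt(65)/235) + 345039)*427767 = (81084246/235 - 21*sqrt(65)/235)*427767 = 34685164658682/235 - 8983107*sqrt(65)/235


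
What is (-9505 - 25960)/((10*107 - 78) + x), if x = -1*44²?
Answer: 35465/944 ≈ 37.569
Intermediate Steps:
x = -1936 (x = -1*1936 = -1936)
(-9505 - 25960)/((10*107 - 78) + x) = (-9505 - 25960)/((10*107 - 78) - 1936) = -35465/((1070 - 78) - 1936) = -35465/(992 - 1936) = -35465/(-944) = -35465*(-1/944) = 35465/944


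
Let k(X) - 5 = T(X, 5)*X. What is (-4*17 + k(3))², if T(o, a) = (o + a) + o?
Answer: 900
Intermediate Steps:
T(o, a) = a + 2*o (T(o, a) = (a + o) + o = a + 2*o)
k(X) = 5 + X*(5 + 2*X) (k(X) = 5 + (5 + 2*X)*X = 5 + X*(5 + 2*X))
(-4*17 + k(3))² = (-4*17 + (5 + 3*(5 + 2*3)))² = (-68 + (5 + 3*(5 + 6)))² = (-68 + (5 + 3*11))² = (-68 + (5 + 33))² = (-68 + 38)² = (-30)² = 900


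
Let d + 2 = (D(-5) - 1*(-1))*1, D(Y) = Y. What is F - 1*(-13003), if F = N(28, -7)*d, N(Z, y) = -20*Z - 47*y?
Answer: 14389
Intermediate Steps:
N(Z, y) = -47*y - 20*Z
d = -6 (d = -2 + (-5 - 1*(-1))*1 = -2 + (-5 + 1)*1 = -2 - 4*1 = -2 - 4 = -6)
F = 1386 (F = (-47*(-7) - 20*28)*(-6) = (329 - 560)*(-6) = -231*(-6) = 1386)
F - 1*(-13003) = 1386 - 1*(-13003) = 1386 + 13003 = 14389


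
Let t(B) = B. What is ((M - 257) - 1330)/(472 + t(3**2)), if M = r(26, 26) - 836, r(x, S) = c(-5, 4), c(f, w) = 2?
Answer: -2421/481 ≈ -5.0333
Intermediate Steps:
r(x, S) = 2
M = -834 (M = 2 - 836 = -834)
((M - 257) - 1330)/(472 + t(3**2)) = ((-834 - 257) - 1330)/(472 + 3**2) = (-1091 - 1330)/(472 + 9) = -2421/481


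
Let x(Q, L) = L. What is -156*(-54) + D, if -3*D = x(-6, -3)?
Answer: 8425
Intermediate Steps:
D = 1 (D = -⅓*(-3) = 1)
-156*(-54) + D = -156*(-54) + 1 = 8424 + 1 = 8425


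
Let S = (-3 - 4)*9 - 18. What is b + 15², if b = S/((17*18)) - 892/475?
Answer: 3599147/16150 ≈ 222.86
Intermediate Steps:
S = -81 (S = -7*9 - 18 = -63 - 18 = -81)
b = -34603/16150 (b = -81/(17*18) - 892/475 = -81/306 - 892*1/475 = -81*1/306 - 892/475 = -9/34 - 892/475 = -34603/16150 ≈ -2.1426)
b + 15² = -34603/16150 + 15² = -34603/16150 + 225 = 3599147/16150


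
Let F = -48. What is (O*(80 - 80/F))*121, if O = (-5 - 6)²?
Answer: 3587045/3 ≈ 1.1957e+6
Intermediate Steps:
O = 121 (O = (-11)² = 121)
(O*(80 - 80/F))*121 = (121*(80 - 80/(-48)))*121 = (121*(80 - 80*(-1/48)))*121 = (121*(80 + 5/3))*121 = (121*(245/3))*121 = (29645/3)*121 = 3587045/3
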